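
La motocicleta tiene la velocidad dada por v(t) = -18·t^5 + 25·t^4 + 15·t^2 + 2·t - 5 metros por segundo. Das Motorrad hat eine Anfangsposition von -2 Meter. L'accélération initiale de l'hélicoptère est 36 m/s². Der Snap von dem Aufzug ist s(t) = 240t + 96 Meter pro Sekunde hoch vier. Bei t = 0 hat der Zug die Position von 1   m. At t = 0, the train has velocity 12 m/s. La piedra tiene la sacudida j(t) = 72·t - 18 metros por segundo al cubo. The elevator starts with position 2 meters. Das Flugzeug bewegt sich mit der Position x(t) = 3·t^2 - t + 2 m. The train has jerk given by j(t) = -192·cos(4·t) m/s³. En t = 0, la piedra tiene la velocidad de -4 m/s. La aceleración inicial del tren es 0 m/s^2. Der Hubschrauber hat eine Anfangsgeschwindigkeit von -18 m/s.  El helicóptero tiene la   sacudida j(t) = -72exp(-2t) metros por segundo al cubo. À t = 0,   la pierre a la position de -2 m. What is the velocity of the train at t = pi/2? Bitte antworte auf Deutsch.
Um dies zu lösen, müssen wir 2 Stammfunktionen unserer Gleichung für den Ruck j(t) = -192·cos(4·t) finden. Mit ∫j(t)dt und Anwendung von a(0) = 0, finden wir a(t) = -48·sin(4·t). Mit ∫a(t)dt und Anwendung von v(0) = 12, finden wir v(t) = 12·cos(4·t). Mit v(t) = 12·cos(4·t) und Einsetzen von t = pi/2, finden wir v = 12.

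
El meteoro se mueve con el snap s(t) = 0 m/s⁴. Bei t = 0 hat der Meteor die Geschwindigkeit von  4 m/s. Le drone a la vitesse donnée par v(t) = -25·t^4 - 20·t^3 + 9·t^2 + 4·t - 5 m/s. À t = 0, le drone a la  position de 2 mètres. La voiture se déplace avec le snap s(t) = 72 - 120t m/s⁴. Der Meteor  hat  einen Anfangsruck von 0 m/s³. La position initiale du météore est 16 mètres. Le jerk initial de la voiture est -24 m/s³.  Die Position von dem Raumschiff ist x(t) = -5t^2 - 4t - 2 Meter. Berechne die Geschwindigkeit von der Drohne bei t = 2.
Mit v(t) = -25·t^4 - 20·t^3 + 9·t^2 + 4·t - 5 und Einsetzen von t = 2, finden wir v = -521.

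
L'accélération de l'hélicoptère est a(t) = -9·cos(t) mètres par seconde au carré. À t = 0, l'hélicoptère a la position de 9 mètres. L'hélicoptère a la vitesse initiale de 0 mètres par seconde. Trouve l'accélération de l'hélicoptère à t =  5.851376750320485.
Nous avons l'accélération a(t) = -9·cos(t). En substituant t = 5.851376750320485: a(5.851376750320485) = -8.17389296081285.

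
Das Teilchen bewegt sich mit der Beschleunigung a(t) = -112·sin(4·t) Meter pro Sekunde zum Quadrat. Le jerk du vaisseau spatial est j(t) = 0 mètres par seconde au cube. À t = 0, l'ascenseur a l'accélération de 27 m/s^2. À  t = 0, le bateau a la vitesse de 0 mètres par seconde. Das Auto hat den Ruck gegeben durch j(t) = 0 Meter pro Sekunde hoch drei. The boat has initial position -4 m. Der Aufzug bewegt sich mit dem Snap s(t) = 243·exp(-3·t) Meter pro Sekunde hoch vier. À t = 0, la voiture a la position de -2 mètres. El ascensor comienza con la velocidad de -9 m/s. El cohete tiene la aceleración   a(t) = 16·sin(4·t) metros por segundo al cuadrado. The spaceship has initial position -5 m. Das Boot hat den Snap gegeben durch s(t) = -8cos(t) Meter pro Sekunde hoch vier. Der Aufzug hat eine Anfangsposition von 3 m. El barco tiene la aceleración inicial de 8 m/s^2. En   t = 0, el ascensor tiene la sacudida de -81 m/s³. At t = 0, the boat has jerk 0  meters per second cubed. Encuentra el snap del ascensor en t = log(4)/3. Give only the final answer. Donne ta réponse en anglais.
At t = log(4)/3, s = 243/4.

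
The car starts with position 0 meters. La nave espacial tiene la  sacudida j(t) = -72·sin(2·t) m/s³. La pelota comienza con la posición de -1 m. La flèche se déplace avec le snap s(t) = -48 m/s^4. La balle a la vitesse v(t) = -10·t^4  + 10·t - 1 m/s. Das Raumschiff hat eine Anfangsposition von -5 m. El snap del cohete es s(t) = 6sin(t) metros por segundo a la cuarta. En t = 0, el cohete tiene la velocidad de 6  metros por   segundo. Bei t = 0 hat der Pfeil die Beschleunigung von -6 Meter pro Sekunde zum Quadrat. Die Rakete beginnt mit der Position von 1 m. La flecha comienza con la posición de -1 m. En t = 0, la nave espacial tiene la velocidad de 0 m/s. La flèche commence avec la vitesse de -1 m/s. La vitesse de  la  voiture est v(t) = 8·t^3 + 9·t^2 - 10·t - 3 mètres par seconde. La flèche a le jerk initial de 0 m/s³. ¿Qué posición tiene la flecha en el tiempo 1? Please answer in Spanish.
Debemos encontrar la integral de nuestra ecuación del snap s(t) = -48 4 veces. Integrando el snap y usando la condición inicial j(0) = 0, obtenemos j(t) = -48·t. La antiderivada de la sacudida es la aceleración. Usando a(0) = -6, obtenemos a(t) = -24·t^2 - 6. Integrando la aceleración y usando la condición inicial v(0) = -1, obtenemos v(t) = -8·t^3 - 6·t - 1. Tomando ∫v(t)dt y aplicando x(0) = -1, encontramos x(t) = -2·t^4 - 3·t^2 - t - 1. De la ecuación de la posición x(t) = -2·t^4 - 3·t^2 - t - 1, sustituimos t = 1 para obtener x = -7.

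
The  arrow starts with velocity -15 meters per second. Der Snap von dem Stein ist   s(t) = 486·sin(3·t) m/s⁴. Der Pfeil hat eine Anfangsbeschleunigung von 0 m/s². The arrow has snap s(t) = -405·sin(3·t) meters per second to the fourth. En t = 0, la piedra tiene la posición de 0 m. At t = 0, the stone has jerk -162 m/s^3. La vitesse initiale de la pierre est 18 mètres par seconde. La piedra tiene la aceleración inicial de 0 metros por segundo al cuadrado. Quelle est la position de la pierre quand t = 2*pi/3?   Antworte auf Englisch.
We must find the antiderivative of our snap equation s(t) = 486·sin(3·t) 4 times. The integral of snap, with j(0) = -162, gives jerk: j(t) = -162·cos(3·t). The integral of jerk is acceleration. Using a(0) = 0, we get a(t) = -54·sin(3·t). The integral of acceleration, with v(0) = 18, gives velocity: v(t) = 18·cos(3·t). Finding the integral of v(t) and using x(0) = 0: x(t) = 6·sin(3·t). We have position x(t) = 6·sin(3·t). Substituting t = 2*pi/3: x(2*pi/3) = 0.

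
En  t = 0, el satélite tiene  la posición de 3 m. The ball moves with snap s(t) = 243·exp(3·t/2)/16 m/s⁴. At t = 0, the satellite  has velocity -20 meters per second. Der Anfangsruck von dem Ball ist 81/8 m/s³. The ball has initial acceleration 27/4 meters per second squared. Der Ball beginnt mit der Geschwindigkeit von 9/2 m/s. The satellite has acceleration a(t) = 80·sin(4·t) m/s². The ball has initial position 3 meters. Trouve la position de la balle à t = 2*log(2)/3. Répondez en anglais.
Starting from snap s(t) = 243·exp(3·t/2)/16, we take 4 integrals. Integrating snap and using the initial condition j(0) = 81/8, we get j(t) = 81·exp(3·t/2)/8. Finding the integral of j(t) and using a(0) = 27/4: a(t) = 27·exp(3·t/2)/4. Taking ∫a(t)dt and applying v(0) = 9/2, we find v(t) = 9·exp(3·t/2)/2. Taking ∫v(t)dt and applying x(0) = 3, we find x(t) = 3·exp(3·t/2). Using x(t) = 3·exp(3·t/2) and substituting t = 2*log(2)/3, we find x = 6.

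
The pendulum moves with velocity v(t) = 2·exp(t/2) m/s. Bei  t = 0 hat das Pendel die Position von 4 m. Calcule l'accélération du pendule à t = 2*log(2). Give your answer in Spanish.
Debemos derivar nuestra ecuación de la velocidad v(t) = 2·exp(t/2) 1 vez. La derivada de la velocidad da la aceleración: a(t) = exp(t/2). Tenemos la aceleración a(t) = exp(t/2). Sustituyendo t = 2*log(2): a(2*log(2)) = 2.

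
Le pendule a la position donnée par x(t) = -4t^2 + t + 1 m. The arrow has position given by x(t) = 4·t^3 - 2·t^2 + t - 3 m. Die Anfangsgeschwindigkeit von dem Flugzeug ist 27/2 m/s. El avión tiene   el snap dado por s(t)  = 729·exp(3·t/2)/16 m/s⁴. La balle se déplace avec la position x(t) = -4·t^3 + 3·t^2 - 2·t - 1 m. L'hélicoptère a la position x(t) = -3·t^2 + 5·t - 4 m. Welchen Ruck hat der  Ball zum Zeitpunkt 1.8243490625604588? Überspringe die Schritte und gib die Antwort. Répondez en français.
À t = 1.8243490625604588, j = -24.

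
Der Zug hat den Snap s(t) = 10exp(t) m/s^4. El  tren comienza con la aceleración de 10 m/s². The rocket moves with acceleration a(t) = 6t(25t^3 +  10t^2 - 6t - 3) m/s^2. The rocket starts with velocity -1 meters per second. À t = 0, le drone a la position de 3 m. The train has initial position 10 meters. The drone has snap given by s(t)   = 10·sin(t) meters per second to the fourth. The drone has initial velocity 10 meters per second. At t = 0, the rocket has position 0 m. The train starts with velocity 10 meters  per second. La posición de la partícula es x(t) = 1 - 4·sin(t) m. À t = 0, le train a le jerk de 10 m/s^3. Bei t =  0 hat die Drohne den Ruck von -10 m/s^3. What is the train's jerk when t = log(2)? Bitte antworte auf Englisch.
To find the answer, we compute 1 antiderivative of s(t) = 10·exp(t). Integrating snap and using the initial condition j(0) = 10, we get j(t) = 10·exp(t). We have jerk j(t) = 10·exp(t). Substituting t = log(2): j(log(2)) = 20.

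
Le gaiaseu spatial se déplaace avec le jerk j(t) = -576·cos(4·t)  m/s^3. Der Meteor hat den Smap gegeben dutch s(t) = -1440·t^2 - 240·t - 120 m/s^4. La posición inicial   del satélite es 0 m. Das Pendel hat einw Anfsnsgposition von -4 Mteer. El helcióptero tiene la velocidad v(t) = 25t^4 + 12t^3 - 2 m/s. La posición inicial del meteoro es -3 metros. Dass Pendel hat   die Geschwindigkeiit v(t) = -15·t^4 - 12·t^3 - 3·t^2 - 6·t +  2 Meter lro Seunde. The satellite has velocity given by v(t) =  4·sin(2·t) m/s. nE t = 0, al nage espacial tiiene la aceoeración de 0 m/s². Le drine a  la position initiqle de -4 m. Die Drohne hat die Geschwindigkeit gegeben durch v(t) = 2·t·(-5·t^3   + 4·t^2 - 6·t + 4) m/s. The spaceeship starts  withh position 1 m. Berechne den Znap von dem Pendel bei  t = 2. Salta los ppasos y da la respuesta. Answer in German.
Die Antwort ist -792.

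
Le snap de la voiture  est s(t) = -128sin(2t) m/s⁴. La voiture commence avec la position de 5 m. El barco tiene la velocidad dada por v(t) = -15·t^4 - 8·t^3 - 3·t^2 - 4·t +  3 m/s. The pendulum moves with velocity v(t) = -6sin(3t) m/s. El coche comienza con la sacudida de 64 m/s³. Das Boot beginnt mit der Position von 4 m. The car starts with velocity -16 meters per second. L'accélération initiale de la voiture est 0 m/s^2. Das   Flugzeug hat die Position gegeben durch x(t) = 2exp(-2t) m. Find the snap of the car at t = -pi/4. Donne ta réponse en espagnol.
Tenemos el snap s(t) = -128·sin(2·t). Sustituyendo t = -pi/4: s(-pi/4) = 128.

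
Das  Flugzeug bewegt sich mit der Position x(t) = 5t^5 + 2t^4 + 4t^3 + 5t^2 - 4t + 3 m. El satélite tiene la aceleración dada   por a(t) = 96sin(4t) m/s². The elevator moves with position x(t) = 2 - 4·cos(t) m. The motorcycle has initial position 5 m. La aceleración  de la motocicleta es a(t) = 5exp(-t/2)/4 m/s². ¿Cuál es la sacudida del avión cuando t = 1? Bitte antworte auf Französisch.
Nous devons dériver notre équation de la position x(t) = 5·t^5 + 2·t^4 + 4·t^3 + 5·t^2 - 4·t + 3 3 fois. En dérivant la position, nous obtenons la vitesse: v(t) = 25·t^4 + 8·t^3 + 12·t^2 + 10·t - 4. La dérivée de la vitesse donne l'accélération: a(t) = 100·t^3 + 24·t^2 + 24·t + 10. En prenant d/dt de a(t), nous trouvons j(t) = 300·t^2 + 48·t + 24. En utilisant j(t) = 300·t^2 + 48·t + 24 et en substituant t = 1, nous trouvons j = 372.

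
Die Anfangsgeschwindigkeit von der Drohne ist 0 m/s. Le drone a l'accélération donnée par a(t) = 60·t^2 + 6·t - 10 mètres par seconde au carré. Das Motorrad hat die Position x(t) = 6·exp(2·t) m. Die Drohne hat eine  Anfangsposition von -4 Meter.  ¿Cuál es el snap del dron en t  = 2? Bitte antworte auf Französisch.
En partant de l'accélération a(t) = 60·t^2 + 6·t - 10, nous prenons 2 dérivées. En prenant d/dt de a(t), nous trouvons j(t) = 120·t + 6. En prenant d/dt de j(t), nous trouvons s(t) = 120. De l'équation du snap s(t) = 120, nous substituons t = 2 pour obtenir s = 120.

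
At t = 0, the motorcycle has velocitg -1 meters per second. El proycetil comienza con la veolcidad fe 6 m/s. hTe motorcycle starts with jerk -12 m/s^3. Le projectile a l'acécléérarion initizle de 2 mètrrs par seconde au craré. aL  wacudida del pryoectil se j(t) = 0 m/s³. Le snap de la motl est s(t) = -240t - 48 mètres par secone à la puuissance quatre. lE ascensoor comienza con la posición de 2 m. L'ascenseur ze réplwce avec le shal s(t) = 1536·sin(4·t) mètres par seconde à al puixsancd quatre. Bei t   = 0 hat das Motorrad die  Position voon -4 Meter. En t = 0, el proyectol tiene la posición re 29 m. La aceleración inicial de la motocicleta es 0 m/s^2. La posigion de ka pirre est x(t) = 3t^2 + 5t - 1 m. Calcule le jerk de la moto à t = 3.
Pour résoudre ceci, nous devons prendre 1 primitive de notre équation du snap s(t) = -240·t - 48. L'intégrale du snap est le jerk. En utilisant j(0) = -12, nous obtenons j(t) = -120·t^2 - 48·t - 12. Nous avons le jerk j(t) = -120·t^2 - 48·t - 12. En substituant t = 3: j(3) = -1236.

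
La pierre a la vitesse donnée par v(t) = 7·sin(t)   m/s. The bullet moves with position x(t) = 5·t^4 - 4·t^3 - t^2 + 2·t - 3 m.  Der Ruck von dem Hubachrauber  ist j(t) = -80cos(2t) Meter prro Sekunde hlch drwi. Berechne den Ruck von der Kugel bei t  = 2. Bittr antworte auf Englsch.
To solve this, we need to take 3 derivatives of our position equation x(t) = 5·t^4 - 4·t^3 - t^2 + 2·t - 3. Taking d/dt of x(t), we find v(t) = 20·t^3 - 12·t^2 - 2·t + 2. The derivative of velocity gives acceleration: a(t) = 60·t^2 - 24·t - 2. Taking d/dt of a(t), we find j(t) = 120·t - 24. Using j(t) = 120·t - 24 and substituting t = 2, we find j = 216.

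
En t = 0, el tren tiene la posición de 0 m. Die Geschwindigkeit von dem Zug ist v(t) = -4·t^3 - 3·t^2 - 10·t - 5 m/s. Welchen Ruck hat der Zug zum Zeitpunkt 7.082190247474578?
Um dies zu lösen, müssen wir 2 Ableitungen unserer Gleichung für die Geschwindigkeit v(t) = -4·t^3 - 3·t^2 - 10·t - 5 nehmen. Mit d/dt von v(t) finden wir a(t) = -12·t^2 - 6·t - 10. Die Ableitung von der Beschleunigung ergibt den Ruck: j(t) = -24·t - 6. Mit j(t) = -24·t - 6 und Einsetzen von t = 7.082190247474578, finden wir j = -175.972565939390.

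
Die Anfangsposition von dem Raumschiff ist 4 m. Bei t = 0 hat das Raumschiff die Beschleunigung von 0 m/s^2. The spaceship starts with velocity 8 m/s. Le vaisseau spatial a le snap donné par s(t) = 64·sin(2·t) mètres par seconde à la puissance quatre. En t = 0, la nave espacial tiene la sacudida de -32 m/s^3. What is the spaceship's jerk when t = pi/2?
We need to integrate our snap equation s(t) = 64·sin(2·t) 1 time. The antiderivative of snap is jerk. Using j(0) = -32, we get j(t) = -32·cos(2·t). Using j(t) = -32·cos(2·t) and substituting t = pi/2, we find j = 32.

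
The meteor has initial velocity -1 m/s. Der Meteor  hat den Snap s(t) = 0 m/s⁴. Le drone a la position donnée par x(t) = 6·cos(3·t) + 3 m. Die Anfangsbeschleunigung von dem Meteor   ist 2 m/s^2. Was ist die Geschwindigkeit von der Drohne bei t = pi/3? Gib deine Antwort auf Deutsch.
Ausgehend von der Position x(t) = 6·cos(3·t) + 3, nehmen wir 1 Ableitung. Mit d/dt von x(t) finden wir v(t) = -18·sin(3·t). Mit v(t) = -18·sin(3·t) und Einsetzen von t = pi/3, finden wir v = 0.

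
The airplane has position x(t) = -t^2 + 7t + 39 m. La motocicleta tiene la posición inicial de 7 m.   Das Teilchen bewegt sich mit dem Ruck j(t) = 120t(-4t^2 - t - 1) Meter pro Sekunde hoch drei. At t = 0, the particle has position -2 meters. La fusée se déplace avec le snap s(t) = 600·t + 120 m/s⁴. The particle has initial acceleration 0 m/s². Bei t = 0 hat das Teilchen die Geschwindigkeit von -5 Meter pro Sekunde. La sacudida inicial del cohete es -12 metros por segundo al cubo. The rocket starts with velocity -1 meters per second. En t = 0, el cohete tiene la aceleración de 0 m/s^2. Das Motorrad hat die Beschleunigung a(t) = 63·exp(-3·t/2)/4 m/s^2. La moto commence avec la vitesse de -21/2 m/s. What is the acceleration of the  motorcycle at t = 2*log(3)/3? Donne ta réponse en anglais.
Using a(t) = 63·exp(-3·t/2)/4 and substituting t = 2*log(3)/3, we find a = 21/4.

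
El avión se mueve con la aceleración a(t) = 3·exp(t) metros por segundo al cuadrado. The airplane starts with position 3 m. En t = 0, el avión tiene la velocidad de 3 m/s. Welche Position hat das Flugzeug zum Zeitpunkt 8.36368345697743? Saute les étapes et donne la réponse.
Die Antwort ist 12865.3862250579.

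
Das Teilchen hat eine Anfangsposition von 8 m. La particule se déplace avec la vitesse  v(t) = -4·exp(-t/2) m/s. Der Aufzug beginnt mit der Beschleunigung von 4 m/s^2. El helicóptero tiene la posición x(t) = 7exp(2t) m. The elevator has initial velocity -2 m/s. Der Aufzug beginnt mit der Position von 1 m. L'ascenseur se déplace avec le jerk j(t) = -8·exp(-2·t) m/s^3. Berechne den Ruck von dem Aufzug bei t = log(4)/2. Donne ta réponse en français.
Nous avons le jerk j(t) = -8·exp(-2·t). En substituant t = log(4)/2: j(log(4)/2) = -2.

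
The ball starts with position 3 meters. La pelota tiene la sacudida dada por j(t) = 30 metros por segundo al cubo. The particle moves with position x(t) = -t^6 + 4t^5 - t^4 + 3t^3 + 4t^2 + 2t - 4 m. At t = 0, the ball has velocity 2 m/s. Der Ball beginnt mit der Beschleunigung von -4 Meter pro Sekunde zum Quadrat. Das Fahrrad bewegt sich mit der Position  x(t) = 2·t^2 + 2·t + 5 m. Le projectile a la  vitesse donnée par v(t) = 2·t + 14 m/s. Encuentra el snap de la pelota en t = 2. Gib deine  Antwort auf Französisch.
Nous devons dériver notre équation du jerk j(t) = 30 1 fois. En prenant d/dt de j(t), nous trouvons s(t) = 0. Nous avons le snap s(t) = 0. En substituant t = 2: s(2) = 0.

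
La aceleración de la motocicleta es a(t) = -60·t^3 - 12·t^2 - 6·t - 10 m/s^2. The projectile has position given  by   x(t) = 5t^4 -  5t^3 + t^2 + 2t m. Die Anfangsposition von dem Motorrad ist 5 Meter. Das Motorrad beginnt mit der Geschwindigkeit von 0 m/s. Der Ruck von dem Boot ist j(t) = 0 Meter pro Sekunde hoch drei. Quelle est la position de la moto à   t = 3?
En partant de l'accélération a(t) = -60·t^3 - 12·t^2 - 6·t - 10, nous prenons 2 intégrales. En intégrant l'accélération et en utilisant la condition initiale v(0) = 0, nous obtenons v(t) = t·(-15·t^3 - 4·t^2 - 3·t - 10). En intégrant la vitesse et en utilisant la condition initiale x(0) = 5, nous obtenons x(t) = -3·t^5 - t^4 - t^3 - 5·t^2 + 5. De l'équation de la position x(t) = -3·t^5 - t^4 - t^3 - 5·t^2 + 5, nous substituons t = 3 pour obtenir x = -877.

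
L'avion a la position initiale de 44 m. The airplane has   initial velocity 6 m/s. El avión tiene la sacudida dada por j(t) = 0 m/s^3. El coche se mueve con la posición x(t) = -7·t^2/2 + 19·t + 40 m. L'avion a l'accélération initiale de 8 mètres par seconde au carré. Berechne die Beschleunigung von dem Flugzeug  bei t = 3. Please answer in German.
Wir müssen die Stammfunktion unserer Gleichung für den Ruck j(t) = 0 1-mal finden. Die Stammfunktion von dem Ruck ist die Beschleunigung. Mit a(0) = 8 erhalten wir a(t) = 8. Aus der Gleichung für die Beschleunigung a(t) = 8, setzen wir t = 3 ein und erhalten a = 8.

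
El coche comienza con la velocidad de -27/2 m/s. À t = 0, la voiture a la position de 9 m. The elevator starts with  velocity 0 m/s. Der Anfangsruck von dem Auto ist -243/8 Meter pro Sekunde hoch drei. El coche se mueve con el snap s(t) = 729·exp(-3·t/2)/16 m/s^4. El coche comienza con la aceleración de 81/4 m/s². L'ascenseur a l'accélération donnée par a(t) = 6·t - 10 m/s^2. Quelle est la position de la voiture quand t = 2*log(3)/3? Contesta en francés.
Pour résoudre ceci, nous devons prendre 4 primitives de notre équation du snap s(t) = 729·exp(-3·t/2)/16. La primitive du snap est le jerk. En utilisant j(0) = -243/8, nous obtenons j(t) = -243·exp(-3·t/2)/8. La primitive du jerk, avec a(0) = 81/4, donne l'accélération: a(t) = 81·exp(-3·t/2)/4. En prenant ∫a(t)dt et en appliquant v(0) = -27/2, nous trouvons v(t) = -27·exp(-3·t/2)/2. En prenant ∫v(t)dt et en appliquant x(0) = 9, nous trouvons x(t) = 9·exp(-3·t/2). En utilisant x(t) = 9·exp(-3·t/2) et en substituant t = 2*log(3)/3, nous trouvons x = 3.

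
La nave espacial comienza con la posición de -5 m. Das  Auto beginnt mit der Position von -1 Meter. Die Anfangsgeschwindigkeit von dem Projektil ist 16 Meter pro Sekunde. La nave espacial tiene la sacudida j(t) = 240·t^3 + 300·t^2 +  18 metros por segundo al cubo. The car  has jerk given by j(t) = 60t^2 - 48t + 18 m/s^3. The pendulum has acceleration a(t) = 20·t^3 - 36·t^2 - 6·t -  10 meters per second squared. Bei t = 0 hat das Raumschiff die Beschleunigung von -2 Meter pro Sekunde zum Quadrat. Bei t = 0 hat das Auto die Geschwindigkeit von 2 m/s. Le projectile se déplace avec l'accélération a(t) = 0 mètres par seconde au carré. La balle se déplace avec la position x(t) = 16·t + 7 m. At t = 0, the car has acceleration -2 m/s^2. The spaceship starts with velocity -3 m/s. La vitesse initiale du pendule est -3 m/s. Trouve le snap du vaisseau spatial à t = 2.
Pour résoudre ceci, nous devons prendre 1 dérivée de notre équation du jerk j(t) = 240·t^3 + 300·t^2 + 18. En dérivant le jerk, nous obtenons le snap: s(t) = 720·t^2 + 600·t. En utilisant s(t) = 720·t^2 + 600·t et en substituant t = 2, nous trouvons s = 4080.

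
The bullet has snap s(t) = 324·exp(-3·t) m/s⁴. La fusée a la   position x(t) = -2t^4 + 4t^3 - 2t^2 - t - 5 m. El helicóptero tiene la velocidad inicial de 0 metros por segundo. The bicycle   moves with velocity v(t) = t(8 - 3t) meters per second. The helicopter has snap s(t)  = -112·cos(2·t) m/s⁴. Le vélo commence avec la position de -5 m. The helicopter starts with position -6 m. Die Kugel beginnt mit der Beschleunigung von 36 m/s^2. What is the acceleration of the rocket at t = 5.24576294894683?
Starting from position x(t) = -2·t^4 + 4·t^3 - 2·t^2 - t - 5, we take 2 derivatives. Differentiating position, we get velocity: v(t) = -8·t^3 + 12·t^2 - 4·t - 1. Differentiating velocity, we get acceleration: a(t) = -24·t^2 + 24·t - 4. From the given acceleration equation a(t) = -24·t^2 + 24·t - 4, we substitute t = 5.24576294894683 to get a = -538.534383222316.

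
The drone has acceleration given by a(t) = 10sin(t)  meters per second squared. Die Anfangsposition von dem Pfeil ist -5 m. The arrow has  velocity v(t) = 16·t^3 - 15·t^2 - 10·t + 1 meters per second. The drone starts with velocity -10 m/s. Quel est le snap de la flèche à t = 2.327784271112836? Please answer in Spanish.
Partiendo de la velocidad v(t) = 16·t^3 - 15·t^2 - 10·t + 1, tomamos 3 derivadas. Derivando la velocidad, obtenemos la aceleración: a(t) = 48·t^2 - 30·t - 10. Tomando d/dt de a(t), encontramos j(t) = 96·t - 30. Derivando la sacudida, obtenemos el snap: s(t) = 96. Usando s(t) = 96 y sustituyendo t = 2.327784271112836, encontramos s = 96.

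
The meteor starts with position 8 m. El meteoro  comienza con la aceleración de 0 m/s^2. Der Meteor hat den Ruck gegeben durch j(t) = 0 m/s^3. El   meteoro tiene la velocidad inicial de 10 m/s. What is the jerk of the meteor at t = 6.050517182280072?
Using j(t) = 0 and substituting t = 6.050517182280072, we find j = 0.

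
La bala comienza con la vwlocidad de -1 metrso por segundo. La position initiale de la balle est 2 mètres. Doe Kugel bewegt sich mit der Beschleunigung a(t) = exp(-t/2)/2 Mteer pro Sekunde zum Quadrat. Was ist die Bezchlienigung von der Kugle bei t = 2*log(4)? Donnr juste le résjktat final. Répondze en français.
La réponse est 1/8.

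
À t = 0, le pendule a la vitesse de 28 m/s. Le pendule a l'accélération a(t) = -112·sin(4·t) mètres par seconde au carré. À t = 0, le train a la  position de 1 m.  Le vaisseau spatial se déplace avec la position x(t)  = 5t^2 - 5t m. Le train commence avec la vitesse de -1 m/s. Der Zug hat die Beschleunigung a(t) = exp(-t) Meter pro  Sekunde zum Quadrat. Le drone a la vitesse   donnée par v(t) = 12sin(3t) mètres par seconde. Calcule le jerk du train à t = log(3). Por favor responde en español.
Partiendo de la aceleración a(t) = exp(-t), tomamos 1 derivada. Tomando d/dt de a(t), encontramos j(t) = -exp(-t). De la ecuación de la sacudida j(t) = -exp(-t), sustituimos t = log(3) para obtener j = -1/3.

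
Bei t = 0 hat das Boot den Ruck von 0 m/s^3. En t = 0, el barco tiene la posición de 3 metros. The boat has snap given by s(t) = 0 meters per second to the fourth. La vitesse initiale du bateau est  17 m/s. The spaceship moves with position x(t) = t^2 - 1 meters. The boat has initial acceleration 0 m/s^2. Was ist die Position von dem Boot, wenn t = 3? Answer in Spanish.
Partiendo del snap s(t) = 0, tomamos 4 integrales. Integrando el snap y usando la condición inicial j(0) = 0, obtenemos j(t) = 0. Integrando la sacudida y usando la condición inicial a(0) = 0, obtenemos a(t) = 0. La antiderivada de la aceleración, con v(0) = 17, da la velocidad: v(t) = 17. Integrando la velocidad y usando la condición inicial x(0) = 3, obtenemos x(t) = 17·t + 3. De la ecuación de la posición x(t) = 17·t + 3, sustituimos t = 3 para obtener x = 54.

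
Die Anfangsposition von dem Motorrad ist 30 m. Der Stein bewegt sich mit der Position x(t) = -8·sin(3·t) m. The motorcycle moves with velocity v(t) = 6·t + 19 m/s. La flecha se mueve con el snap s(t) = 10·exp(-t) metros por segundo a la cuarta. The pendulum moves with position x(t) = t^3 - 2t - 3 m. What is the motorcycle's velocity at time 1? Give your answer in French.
En utilisant v(t) = 6·t + 19 et en substituant t = 1, nous trouvons v = 25.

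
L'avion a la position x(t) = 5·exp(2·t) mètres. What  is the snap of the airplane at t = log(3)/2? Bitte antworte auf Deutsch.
Ausgehend von der Position x(t) = 5·exp(2·t), nehmen wir 4 Ableitungen. Durch Ableiten von der Position erhalten wir die Geschwindigkeit: v(t) = 10·exp(2·t). Durch Ableiten von der Geschwindigkeit erhalten wir die Beschleunigung: a(t) = 20·exp(2·t). Die Ableitung von der Beschleunigung ergibt den Ruck: j(t) = 40·exp(2·t). Durch Ableiten von dem Ruck erhalten wir den Snap: s(t) = 80·exp(2·t). Aus der Gleichung für den Snap s(t) = 80·exp(2·t), setzen wir t = log(3)/2 ein und erhalten s = 240.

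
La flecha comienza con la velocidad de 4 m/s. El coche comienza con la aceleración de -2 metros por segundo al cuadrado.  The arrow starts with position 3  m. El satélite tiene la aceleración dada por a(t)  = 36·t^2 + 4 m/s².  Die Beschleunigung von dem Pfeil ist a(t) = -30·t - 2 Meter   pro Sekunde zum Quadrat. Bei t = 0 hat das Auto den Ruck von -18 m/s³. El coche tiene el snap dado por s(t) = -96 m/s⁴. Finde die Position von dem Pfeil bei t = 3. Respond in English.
We must find the antiderivative of our acceleration equation a(t) = -30·t - 2 2 times. Integrating acceleration and using the initial condition v(0) = 4, we get v(t) = -15·t^2 - 2·t + 4. Integrating velocity and using the initial condition x(0) = 3, we get x(t) = -5·t^3 - t^2 + 4·t + 3. Using x(t) = -5·t^3 - t^2 + 4·t + 3 and substituting t = 3, we find x = -129.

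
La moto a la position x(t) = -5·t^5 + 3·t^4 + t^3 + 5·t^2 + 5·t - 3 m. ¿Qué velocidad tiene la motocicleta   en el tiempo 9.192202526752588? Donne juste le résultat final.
La respuesta es -168820.902897671.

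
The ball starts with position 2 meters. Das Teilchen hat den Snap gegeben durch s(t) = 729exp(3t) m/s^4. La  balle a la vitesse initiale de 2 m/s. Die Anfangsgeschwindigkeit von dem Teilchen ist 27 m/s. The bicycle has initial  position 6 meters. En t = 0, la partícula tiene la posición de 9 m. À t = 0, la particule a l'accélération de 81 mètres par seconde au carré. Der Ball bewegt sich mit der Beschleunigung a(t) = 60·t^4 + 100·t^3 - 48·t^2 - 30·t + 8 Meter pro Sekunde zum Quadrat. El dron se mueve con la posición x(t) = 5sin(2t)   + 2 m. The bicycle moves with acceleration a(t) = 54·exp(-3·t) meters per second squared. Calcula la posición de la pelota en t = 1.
Para resolver esto, necesitamos tomar 2 integrales de nuestra ecuación de la aceleración a(t) = 60·t^4 + 100·t^3 - 48·t^2 - 30·t + 8. Tomando ∫a(t)dt y aplicando v(0) = 2, encontramos v(t) = 12·t^5 + 25·t^4 - 16·t^3 - 15·t^2 + 8·t + 2. Integrando la velocidad y usando la condición inicial x(0) = 2, obtenemos x(t) = 2·t^6 + 5·t^5 - 4·t^4 - 5·t^3 + 4·t^2 + 2·t + 2. De la ecuación de la posición x(t) = 2·t^6 + 5·t^5 - 4·t^4 - 5·t^3 + 4·t^2 + 2·t + 2, sustituimos t = 1 para obtener x = 6.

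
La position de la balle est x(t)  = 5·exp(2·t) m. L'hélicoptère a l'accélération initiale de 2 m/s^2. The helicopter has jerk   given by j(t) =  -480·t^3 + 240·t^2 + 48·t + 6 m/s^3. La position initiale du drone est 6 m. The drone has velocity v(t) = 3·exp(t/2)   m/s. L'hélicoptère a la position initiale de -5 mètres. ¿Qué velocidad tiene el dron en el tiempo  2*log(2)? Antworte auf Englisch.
From the given velocity equation v(t) = 3·exp(t/2), we substitute t = 2*log(2) to get v = 6.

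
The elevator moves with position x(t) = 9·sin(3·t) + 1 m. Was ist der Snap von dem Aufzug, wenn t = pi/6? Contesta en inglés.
Starting from position x(t) = 9·sin(3·t) + 1, we take 4 derivatives. Taking d/dt of x(t), we find v(t) = 27·cos(3·t). Differentiating velocity, we get acceleration: a(t) = -81·sin(3·t). Differentiating acceleration, we get jerk: j(t) = -243·cos(3·t). Differentiating jerk, we get snap: s(t) = 729·sin(3·t). We have snap s(t) = 729·sin(3·t). Substituting t = pi/6: s(pi/6) = 729.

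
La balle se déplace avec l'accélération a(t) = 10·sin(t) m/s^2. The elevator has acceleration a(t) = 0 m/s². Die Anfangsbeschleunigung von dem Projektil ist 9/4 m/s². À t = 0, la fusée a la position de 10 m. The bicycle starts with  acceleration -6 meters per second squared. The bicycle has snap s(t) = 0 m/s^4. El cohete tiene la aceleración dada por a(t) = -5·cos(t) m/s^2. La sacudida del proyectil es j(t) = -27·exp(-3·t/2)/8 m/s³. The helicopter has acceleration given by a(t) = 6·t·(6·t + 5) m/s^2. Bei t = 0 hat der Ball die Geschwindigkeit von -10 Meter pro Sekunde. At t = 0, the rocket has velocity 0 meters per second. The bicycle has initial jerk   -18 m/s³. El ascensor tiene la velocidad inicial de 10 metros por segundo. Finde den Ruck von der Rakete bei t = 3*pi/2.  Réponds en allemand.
Um dies zu lösen, müssen wir 1 Ableitung unserer Gleichung für die Beschleunigung a(t) = -5·cos(t) nehmen. Mit d/dt von a(t) finden wir j(t) = 5·sin(t). Wir haben den Ruck j(t) = 5·sin(t). Durch Einsetzen von t = 3*pi/2: j(3*pi/2) = -5.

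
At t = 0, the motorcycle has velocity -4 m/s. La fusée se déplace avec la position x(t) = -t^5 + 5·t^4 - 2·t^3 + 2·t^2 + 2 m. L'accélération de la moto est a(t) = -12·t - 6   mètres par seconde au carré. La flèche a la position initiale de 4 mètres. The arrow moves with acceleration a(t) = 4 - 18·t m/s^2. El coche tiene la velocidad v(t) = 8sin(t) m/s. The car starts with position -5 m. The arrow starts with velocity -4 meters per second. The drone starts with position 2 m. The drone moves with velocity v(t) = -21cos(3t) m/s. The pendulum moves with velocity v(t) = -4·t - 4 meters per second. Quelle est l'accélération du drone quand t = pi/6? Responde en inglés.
To solve this, we need to take 1 derivative of our velocity equation v(t) = -21·cos(3·t). Taking d/dt of v(t), we find a(t) = 63·sin(3·t). From the given acceleration equation a(t) = 63·sin(3·t), we substitute t = pi/6 to get a = 63.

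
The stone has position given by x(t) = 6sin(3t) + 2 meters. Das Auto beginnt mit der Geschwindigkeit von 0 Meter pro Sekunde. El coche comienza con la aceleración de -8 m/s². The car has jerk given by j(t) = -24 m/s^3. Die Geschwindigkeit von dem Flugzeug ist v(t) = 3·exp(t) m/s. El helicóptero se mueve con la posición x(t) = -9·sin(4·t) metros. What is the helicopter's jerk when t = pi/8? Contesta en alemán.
Ausgehend von der Position x(t) = -9·sin(4·t), nehmen wir 3 Ableitungen. Die Ableitung von der Position ergibt die Geschwindigkeit: v(t) = -36·cos(4·t). Die Ableitung von der Geschwindigkeit ergibt die Beschleunigung: a(t) = 144·sin(4·t). Die Ableitung von der Beschleunigung ergibt den Ruck: j(t) = 576·cos(4·t). Wir haben den Ruck j(t) = 576·cos(4·t). Durch Einsetzen von t = pi/8: j(pi/8) = 0.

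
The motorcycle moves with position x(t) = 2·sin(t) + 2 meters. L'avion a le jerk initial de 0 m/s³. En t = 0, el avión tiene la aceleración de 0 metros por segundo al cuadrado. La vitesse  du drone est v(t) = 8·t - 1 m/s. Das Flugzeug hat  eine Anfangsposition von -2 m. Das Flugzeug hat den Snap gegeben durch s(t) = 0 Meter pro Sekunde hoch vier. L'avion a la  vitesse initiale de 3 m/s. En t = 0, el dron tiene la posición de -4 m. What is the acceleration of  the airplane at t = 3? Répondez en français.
Pour résoudre ceci, nous devons prendre 2 intégrales de notre équation du snap s(t) = 0. En prenant ∫s(t)dt et en appliquant j(0) = 0, nous trouvons j(t) = 0. En prenant ∫j(t)dt et en appliquant a(0) = 0, nous trouvons a(t) = 0. De l'équation de l'accélération a(t) = 0, nous substituons t = 3 pour obtenir a = 0.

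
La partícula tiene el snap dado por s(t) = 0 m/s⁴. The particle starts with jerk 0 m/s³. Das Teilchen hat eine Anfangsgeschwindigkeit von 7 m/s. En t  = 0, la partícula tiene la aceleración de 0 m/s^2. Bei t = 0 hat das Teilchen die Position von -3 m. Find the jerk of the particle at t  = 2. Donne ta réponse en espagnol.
Partiendo del snap s(t) = 0, tomamos 1 antiderivada. La integral del snap es la sacudida. Usando j(0) = 0, obtenemos j(t) = 0. Usando j(t) = 0 y sustituyendo t = 2, encontramos j = 0.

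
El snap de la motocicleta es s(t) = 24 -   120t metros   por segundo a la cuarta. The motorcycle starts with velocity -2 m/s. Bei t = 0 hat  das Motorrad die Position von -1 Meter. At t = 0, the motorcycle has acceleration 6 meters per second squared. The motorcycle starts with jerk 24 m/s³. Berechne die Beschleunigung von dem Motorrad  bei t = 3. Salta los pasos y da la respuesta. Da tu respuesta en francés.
À t = 3, a = -354.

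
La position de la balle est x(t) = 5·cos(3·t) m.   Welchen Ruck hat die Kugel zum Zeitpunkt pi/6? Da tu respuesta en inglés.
We must differentiate our position equation x(t) = 5·cos(3·t) 3 times. The derivative of position gives velocity: v(t) = -15·sin(3·t). The derivative of velocity gives acceleration: a(t) = -45·cos(3·t). Differentiating acceleration, we get jerk: j(t) = 135·sin(3·t). Using j(t) = 135·sin(3·t) and substituting t = pi/6, we find j = 135.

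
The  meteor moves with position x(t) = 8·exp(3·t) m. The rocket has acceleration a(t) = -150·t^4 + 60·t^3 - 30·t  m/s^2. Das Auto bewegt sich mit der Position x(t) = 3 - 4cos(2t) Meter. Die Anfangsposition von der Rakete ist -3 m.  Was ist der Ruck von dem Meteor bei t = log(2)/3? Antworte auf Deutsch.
Ausgehend von der Position x(t) = 8·exp(3·t), nehmen wir 3 Ableitungen. Mit d/dt von x(t) finden wir v(t) = 24·exp(3·t). Die Ableitung von der Geschwindigkeit ergibt die Beschleunigung: a(t) = 72·exp(3·t). Mit d/dt von a(t) finden wir j(t) = 216·exp(3·t). Mit j(t) = 216·exp(3·t) und Einsetzen von t = log(2)/3, finden wir j = 432.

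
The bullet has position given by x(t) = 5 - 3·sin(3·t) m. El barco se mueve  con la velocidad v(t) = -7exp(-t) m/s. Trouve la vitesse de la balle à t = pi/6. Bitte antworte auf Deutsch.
Wir müssen unsere Gleichung für die Position x(t) = 5 - 3·sin(3·t) 1-mal ableiten. Die Ableitung von der Position ergibt die Geschwindigkeit: v(t) = -9·cos(3·t). Mit v(t) = -9·cos(3·t) und Einsetzen von t = pi/6, finden wir v = 0.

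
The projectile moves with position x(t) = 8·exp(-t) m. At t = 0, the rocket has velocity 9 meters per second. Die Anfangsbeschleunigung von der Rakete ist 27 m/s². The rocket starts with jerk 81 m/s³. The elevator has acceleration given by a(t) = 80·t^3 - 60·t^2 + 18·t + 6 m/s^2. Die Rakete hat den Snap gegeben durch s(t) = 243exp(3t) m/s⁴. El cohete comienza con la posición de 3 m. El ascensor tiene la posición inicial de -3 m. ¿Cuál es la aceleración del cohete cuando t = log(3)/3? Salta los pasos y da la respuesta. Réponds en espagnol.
La respuesta es 81.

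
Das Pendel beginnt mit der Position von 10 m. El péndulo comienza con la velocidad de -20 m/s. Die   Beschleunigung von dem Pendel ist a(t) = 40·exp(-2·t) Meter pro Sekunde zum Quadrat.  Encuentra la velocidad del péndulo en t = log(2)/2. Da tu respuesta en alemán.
Ausgehend von der Beschleunigung a(t) = 40·exp(-2·t), nehmen wir 1 Integral. Das Integral von der Beschleunigung ist die Geschwindigkeit. Mit v(0) = -20 erhalten wir v(t) = -20·exp(-2·t). Mit v(t) = -20·exp(-2·t) und Einsetzen von t = log(2)/2, finden wir v = -10.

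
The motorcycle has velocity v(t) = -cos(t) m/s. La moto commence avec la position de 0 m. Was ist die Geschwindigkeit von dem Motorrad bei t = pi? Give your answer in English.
From the given velocity equation v(t) = -cos(t), we substitute t = pi to get v = 1.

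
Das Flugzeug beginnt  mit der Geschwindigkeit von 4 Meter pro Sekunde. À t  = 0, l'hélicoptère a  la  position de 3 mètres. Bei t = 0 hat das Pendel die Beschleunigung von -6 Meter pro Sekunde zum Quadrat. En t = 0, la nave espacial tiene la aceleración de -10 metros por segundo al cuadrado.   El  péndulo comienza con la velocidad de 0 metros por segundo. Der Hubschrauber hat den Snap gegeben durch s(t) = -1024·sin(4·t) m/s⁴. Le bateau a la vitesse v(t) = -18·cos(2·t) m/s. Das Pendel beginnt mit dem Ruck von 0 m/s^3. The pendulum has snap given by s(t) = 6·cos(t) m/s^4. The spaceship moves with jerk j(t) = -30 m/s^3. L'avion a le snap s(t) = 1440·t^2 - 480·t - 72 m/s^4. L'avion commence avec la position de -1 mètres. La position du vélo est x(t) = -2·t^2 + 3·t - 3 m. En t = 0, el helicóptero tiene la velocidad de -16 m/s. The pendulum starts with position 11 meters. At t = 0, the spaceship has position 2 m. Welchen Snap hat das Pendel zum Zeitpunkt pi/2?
Mit s(t) = 6·cos(t) und Einsetzen von t = pi/2, finden wir s = 0.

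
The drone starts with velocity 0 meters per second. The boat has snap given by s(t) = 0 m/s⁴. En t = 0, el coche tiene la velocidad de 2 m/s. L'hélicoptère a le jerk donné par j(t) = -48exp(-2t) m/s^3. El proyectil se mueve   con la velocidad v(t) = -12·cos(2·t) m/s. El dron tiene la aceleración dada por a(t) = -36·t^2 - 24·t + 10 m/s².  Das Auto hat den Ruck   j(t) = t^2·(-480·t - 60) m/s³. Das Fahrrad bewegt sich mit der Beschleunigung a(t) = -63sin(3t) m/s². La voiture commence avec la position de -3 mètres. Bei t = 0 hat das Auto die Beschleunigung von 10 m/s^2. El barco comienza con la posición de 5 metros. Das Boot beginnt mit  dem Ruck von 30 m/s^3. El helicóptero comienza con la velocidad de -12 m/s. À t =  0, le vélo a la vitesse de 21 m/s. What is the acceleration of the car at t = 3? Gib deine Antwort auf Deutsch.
Wir müssen unsere Gleichung für den Ruck j(t) = t^2·(-480·t - 60) 1-mal integrieren. Die Stammfunktion von dem Ruck, mit a(0) = 10, ergibt die Beschleunigung: a(t) = -120·t^4 - 20·t^3 + 10. Aus der Gleichung für die Beschleunigung a(t) = -120·t^4 - 20·t^3 + 10, setzen wir t = 3 ein und erhalten a = -10250.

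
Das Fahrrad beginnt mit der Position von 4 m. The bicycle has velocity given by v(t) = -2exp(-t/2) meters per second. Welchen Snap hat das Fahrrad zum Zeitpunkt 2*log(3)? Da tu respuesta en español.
Para resolver esto, necesitamos tomar 3 derivadas de nuestra ecuación de la velocidad v(t) = -2·exp(-t/2). Derivando la velocidad, obtenemos la aceleración: a(t) = exp(-t/2). Derivando la aceleración, obtenemos la sacudida: j(t) = -exp(-t/2)/2. La derivada de la sacudida da el snap: s(t) = exp(-t/2)/4. De la ecuación del snap s(t) = exp(-t/2)/4, sustituimos t = 2*log(3) para obtener s = 1/12.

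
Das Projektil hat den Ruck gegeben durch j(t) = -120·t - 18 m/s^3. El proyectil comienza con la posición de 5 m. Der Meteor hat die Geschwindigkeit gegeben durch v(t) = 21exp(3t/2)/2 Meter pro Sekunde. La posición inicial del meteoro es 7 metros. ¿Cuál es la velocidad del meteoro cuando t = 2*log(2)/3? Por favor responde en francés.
De l'équation de la vitesse v(t) = 21·exp(3·t/2)/2, nous substituons t = 2*log(2)/3 pour obtenir v = 21.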